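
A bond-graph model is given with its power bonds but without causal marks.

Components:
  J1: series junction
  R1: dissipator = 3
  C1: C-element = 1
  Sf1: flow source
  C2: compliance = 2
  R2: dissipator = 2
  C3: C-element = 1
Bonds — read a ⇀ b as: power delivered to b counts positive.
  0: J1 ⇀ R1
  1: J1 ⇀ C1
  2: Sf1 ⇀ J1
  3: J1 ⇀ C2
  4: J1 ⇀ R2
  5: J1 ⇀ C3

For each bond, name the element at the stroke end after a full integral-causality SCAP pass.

#2 stroke→Sf1  (Sf1: flow source, stroke at near end)
#0 stroke→J1  (1-jn J1 has f-setter on 2)
#1 stroke→J1  (J1: bond 2 brought flow, rest push out)
#3 stroke→J1  (J1 flow already set via bond 2)
#4 stroke→J1  (J1: bond 2 brought flow, rest push out)
#5 stroke→J1  (J1: bond 2 brought flow, rest push out)

b0 stroke→J1
b1 stroke→J1
b2 stroke→Sf1
b3 stroke→J1
b4 stroke→J1
b5 stroke→J1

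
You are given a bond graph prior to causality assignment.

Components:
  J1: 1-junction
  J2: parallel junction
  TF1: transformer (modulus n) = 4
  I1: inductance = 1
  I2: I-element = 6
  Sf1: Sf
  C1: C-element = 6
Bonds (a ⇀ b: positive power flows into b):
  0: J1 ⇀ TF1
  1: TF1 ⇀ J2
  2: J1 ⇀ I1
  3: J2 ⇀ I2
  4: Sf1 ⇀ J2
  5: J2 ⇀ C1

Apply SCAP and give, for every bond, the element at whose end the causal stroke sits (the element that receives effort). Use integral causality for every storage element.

bond 4 →Sf1  (Sf1: flow source, stroke at near end)
bond 2 →I1  (prefer integral on I1)
bond 0 →J1  (1-jn J1 has f-setter on 2)
bond 1 →TF1  (TF1: transformer flips bond 0)
bond 3 →I2  (I2 outputs flow p/I2)
bond 5 →J2  (J2: last free bond brings effort in)

β0 |J1
β1 |TF1
β2 |I1
β3 |I2
β4 |Sf1
β5 |J2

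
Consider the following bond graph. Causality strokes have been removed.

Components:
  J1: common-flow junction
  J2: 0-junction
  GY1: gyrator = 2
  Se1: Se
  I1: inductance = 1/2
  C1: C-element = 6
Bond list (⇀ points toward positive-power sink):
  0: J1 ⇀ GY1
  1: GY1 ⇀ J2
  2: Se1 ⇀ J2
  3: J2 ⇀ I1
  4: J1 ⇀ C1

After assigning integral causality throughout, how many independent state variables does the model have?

2  (C1, I1 all integral)

β2 |J2  (Se1: effort source, stroke at far end)
β1 |GY1  (common-e at J2 fixed by 2)
β3 |I1  (common-e at J2 fixed by 2)
β0 |GY1  (GY GY1: same side as bond 1)
β4 |J1  (common-f at J1 fixed by 0)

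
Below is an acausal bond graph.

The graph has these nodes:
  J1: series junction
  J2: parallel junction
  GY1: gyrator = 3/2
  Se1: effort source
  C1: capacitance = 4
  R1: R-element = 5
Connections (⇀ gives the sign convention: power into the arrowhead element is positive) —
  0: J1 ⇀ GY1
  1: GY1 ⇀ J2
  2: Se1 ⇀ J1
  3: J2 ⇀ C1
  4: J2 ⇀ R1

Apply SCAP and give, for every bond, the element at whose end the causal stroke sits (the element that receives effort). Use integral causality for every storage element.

β0 →GY1
β1 →GY1
β2 →J1
β3 →J2
β4 →R1

#2 |J1  (Se1: effort source, stroke at far end)
#0 |GY1  (only one flow-in slot at J1)
#1 |GY1  (GY1 both-in/both-out from 0)
#3 |J2  (C1: C, integral causality)
#4 |R1  (J2: bond 3 brought effort, rest push out)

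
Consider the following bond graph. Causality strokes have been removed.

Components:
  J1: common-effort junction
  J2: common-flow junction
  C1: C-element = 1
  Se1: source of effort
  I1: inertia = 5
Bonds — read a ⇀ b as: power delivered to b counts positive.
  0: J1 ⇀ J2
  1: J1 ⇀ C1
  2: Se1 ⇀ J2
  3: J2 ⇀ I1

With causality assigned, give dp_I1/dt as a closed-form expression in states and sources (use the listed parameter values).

#2 |J2  (Se1 fixes effort; stroke away)
#1 |J1  (C1 integral (e out))
#0 |J2  (J1: bond 1 brought effort, rest push out)
#3 |I1  (only one flow-in slot at J2)

dp_I1/dt = E_Se1 + q_C1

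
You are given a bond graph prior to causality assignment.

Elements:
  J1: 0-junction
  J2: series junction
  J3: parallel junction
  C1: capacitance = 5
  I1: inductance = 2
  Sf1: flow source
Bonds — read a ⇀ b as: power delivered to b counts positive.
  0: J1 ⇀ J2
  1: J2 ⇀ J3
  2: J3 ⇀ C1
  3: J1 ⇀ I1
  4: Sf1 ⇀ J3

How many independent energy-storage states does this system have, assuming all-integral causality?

2  (C1, I1 all integral)

#4 stroke→Sf1  (source Sf1 imposes f)
#2 stroke→J3  (C1 integral (e out))
#1 stroke→J2  (common-e at J3 fixed by 2)
#0 stroke→J1  (J2 needs exactly one f-in)
#3 stroke→I1  (0-jn J1 has e-setter on 0)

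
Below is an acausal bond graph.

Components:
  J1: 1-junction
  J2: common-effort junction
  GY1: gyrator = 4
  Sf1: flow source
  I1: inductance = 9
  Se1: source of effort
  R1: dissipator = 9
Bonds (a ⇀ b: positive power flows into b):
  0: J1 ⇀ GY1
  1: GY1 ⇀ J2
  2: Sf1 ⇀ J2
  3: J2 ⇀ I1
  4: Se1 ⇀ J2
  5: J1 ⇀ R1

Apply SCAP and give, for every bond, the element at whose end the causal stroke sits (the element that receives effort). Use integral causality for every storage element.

b2 →Sf1  (source Sf1 imposes f)
b4 →J2  (Se1 (Se) sets effort on bond)
b1 →GY1  (common-e at J2 fixed by 4)
b3 →I1  (J2: bond 4 brought effort, rest push out)
b0 →GY1  (GY1 both-in/both-out from 1)
b5 →J1  (J1 flow already set via bond 0)

b0 →GY1
b1 →GY1
b2 →Sf1
b3 →I1
b4 →J2
b5 →J1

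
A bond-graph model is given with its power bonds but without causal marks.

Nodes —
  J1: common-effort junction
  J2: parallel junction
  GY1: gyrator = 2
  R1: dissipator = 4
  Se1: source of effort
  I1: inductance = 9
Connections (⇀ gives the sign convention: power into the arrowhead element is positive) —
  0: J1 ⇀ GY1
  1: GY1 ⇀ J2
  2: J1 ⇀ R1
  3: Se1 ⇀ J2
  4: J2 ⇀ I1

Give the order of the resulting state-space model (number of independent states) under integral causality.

β3 |J2  (Se1 fixes effort; stroke away)
β1 |GY1  (common-e at J2 fixed by 3)
β4 |I1  (common-e at J2 fixed by 3)
β0 |GY1  (through GY1, causality inverts; strokes same side of GY1)
β2 |J1  (J1 needs exactly one e-in)

1  (I1 all integral)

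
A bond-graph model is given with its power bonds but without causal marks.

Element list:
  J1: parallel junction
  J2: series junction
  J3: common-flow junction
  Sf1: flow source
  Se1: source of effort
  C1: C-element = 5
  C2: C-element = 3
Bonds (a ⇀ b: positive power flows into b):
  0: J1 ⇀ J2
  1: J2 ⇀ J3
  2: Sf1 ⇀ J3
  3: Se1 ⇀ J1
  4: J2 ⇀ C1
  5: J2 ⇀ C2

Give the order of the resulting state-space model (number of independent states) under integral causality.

2  (C1, C2 all integral)

#2 |Sf1  (source Sf1 imposes f)
#3 |J1  (Se1 (Se) sets effort on bond)
#0 |J2  (J1 effort already set via bond 3)
#1 |J3  (1-jn J3 has f-setter on 2)
#4 |J2  (J2 flow already set via bond 1)
#5 |J2  (J2 flow already set via bond 1)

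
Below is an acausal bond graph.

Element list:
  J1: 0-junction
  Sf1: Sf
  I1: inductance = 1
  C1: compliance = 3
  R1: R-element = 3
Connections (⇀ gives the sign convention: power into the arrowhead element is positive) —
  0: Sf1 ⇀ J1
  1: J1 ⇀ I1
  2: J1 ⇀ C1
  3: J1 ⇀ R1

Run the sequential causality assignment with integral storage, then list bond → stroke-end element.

b0 stroke→Sf1  (Sf1 fixes flow; stroke at Sf1)
b1 stroke→I1  (I1 integral (f out))
b2 stroke→J1  (C1 integral (e out))
b3 stroke→R1  (J1: bond 2 brought effort, rest push out)

b0 |Sf1
b1 |I1
b2 |J1
b3 |R1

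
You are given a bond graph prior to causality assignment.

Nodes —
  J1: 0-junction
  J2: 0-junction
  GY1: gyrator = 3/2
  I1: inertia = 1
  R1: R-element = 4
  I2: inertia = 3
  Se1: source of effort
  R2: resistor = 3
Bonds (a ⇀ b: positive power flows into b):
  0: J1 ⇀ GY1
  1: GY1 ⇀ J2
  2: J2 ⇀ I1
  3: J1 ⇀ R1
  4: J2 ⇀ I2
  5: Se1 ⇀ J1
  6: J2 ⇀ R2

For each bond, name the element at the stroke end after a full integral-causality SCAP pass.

#5 |J1  (source Se1 imposes e)
#0 |GY1  (J1: bond 5 brought effort, rest push out)
#3 |R1  (J1 effort already set via bond 5)
#1 |GY1  (through GY1, causality inverts; strokes same side of GY1)
#2 |I1  (prefer integral on I1)
#4 |I2  (I2 integral (f out))
#6 |J2  (only one effort-in slot at J2)

bond 0 |GY1
bond 1 |GY1
bond 2 |I1
bond 3 |R1
bond 4 |I2
bond 5 |J1
bond 6 |J2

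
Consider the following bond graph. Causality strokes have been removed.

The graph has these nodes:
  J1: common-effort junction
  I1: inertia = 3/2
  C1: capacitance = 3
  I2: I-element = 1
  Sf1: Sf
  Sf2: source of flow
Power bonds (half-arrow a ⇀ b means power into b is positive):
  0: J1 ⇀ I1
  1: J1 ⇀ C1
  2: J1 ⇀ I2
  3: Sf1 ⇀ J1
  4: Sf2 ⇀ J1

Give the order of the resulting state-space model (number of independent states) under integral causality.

b3 stroke→Sf1  (Sf1 fixes flow; stroke at Sf1)
b4 stroke→Sf2  (Sf2 (Sf) sets flow on bond)
b0 stroke→I1  (I1: I, integral causality)
b1 stroke→J1  (C1 outputs effort q/C1)
b2 stroke→I2  (J1 effort already set via bond 1)

3  (C1, I1, I2 all integral)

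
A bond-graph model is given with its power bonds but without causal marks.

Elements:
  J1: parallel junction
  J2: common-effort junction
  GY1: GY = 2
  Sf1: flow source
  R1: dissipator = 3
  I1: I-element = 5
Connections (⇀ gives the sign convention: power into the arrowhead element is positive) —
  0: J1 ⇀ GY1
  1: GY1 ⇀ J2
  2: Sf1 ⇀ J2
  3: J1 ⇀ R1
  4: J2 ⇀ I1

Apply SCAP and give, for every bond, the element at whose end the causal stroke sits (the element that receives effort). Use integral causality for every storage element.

#0 stroke→J1
#1 stroke→J2
#2 stroke→Sf1
#3 stroke→R1
#4 stroke→I1

bond 2 stroke→Sf1  (Sf1 fixes flow; stroke at Sf1)
bond 4 stroke→I1  (I1 integral (f out))
bond 1 stroke→J2  (J2: last free bond brings effort in)
bond 0 stroke→J1  (through GY1, causality inverts; strokes same side of GY1)
bond 3 stroke→R1  (0-jn J1 has e-setter on 0)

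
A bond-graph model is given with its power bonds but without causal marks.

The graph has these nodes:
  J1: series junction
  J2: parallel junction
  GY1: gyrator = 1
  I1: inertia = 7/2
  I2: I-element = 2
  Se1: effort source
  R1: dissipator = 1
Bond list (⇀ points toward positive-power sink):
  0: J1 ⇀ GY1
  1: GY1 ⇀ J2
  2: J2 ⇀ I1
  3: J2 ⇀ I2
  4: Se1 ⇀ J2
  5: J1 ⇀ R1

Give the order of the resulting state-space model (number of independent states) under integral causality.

#4 |J2  (Se1 fixes effort; stroke away)
#1 |GY1  (J2: bond 4 brought effort, rest push out)
#2 |I1  (common-e at J2 fixed by 4)
#3 |I2  (J2 effort already set via bond 4)
#0 |GY1  (GY1 both-in/both-out from 1)
#5 |J1  (J1 flow already set via bond 0)

2  (I1, I2 all integral)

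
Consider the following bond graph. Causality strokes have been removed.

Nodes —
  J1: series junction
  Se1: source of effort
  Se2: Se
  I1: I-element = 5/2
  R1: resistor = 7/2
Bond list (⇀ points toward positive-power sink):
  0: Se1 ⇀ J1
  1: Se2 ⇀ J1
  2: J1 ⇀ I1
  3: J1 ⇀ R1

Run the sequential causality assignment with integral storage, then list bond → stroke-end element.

β0 stroke at J1
β1 stroke at J1
β2 stroke at I1
β3 stroke at J1

b0 |J1  (source Se1 imposes e)
b1 |J1  (Se2: effort source, stroke at far end)
b2 |I1  (I1 integral (f out))
b3 |J1  (J1 flow already set via bond 2)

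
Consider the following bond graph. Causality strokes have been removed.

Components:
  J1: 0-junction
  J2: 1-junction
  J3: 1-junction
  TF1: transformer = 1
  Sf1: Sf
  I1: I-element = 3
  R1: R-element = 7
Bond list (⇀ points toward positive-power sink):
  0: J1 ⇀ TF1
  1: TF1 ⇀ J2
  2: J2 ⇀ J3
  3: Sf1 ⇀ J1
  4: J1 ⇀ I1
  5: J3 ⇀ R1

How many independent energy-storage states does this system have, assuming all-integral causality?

1  (I1 all integral)

β3 |Sf1  (Sf1 fixes flow; stroke at Sf1)
β4 |I1  (prefer integral on I1)
β0 |J1  (J1: last free bond brings effort in)
β1 |TF1  (TF1 one-in-one-out from 0)
β2 |J2  (common-f at J2 fixed by 1)
β5 |J3  (J3: bond 2 brought flow, rest push out)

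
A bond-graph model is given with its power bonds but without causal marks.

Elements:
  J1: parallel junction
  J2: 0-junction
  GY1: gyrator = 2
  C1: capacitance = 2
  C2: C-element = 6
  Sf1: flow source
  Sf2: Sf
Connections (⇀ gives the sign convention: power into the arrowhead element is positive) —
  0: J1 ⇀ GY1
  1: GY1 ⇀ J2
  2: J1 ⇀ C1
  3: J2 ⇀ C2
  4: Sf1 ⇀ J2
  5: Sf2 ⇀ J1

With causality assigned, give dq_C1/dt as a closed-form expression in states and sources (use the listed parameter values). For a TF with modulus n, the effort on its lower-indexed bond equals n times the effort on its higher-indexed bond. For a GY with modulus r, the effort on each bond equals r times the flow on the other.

dq_C1/dt = F_Sf2 - q_C2/12

β4 →Sf1  (source Sf1 imposes f)
β5 →Sf2  (Sf2 (Sf) sets flow on bond)
β2 →J1  (prefer integral on C1)
β0 →GY1  (J1 effort already set via bond 2)
β1 →GY1  (GY GY1: same side as bond 0)
β3 →J2  (J2 needs exactly one e-in)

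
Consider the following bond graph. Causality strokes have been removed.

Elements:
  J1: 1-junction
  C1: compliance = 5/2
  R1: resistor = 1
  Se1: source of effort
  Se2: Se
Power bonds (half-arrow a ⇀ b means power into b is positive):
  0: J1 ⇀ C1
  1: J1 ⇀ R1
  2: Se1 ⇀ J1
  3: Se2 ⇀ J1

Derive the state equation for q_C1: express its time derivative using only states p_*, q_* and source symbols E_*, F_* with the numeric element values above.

dq_C1/dt = E_Se1 + E_Se2 - 2*q_C1/5

β2 stroke→J1  (Se1 fixes effort; stroke away)
β3 stroke→J1  (Se2 (Se) sets effort on bond)
β0 stroke→J1  (C1: C, integral causality)
β1 stroke→R1  (only one flow-in slot at J1)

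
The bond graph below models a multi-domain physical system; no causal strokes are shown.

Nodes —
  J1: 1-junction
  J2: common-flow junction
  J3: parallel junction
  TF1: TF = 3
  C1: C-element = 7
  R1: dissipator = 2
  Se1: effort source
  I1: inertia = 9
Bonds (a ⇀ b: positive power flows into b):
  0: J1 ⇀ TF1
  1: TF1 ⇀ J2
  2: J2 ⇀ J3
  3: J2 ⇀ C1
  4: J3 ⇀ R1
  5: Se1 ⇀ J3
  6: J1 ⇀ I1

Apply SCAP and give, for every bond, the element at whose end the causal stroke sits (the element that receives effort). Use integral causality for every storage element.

b5 |J3  (source Se1 imposes e)
b2 |J2  (0-jn J3 has e-setter on 5)
b4 |R1  (J3 effort already set via bond 5)
b3 |J2  (prefer integral on C1)
b1 |TF1  (J2 needs exactly one f-in)
b0 |J1  (TF TF1: opposite of bond 1)
b6 |I1  (closing 1-jn rule on J1)

b0 →J1
b1 →TF1
b2 →J2
b3 →J2
b4 →R1
b5 →J3
b6 →I1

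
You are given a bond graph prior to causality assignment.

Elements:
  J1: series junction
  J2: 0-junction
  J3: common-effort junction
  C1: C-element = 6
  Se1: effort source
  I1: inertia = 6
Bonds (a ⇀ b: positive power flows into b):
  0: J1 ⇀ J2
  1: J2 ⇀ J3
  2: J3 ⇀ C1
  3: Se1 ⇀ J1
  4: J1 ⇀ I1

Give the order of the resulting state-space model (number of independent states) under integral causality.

#3 stroke→J1  (Se1 (Se) sets effort on bond)
#2 stroke→J3  (prefer integral on C1)
#1 stroke→J2  (J3 effort already set via bond 2)
#0 stroke→J1  (J2: bond 1 brought effort, rest push out)
#4 stroke→I1  (J1 needs exactly one f-in)

2  (C1, I1 all integral)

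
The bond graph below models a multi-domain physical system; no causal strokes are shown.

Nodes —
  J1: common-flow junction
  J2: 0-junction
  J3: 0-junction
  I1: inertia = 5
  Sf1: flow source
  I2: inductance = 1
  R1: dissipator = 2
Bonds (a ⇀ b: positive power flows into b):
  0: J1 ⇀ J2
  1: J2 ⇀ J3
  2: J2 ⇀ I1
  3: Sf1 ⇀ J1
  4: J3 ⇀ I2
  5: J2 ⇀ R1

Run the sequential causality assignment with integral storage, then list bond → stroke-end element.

β3 stroke at Sf1  (Sf1: flow source, stroke at near end)
β0 stroke at J1  (J1: bond 3 brought flow, rest push out)
β2 stroke at I1  (I1: I, integral causality)
β4 stroke at I2  (prefer integral on I2)
β1 stroke at J3  (closing 0-jn rule on J3)
β5 stroke at J2  (J2: last free bond brings effort in)

bond 0 →J1
bond 1 →J3
bond 2 →I1
bond 3 →Sf1
bond 4 →I2
bond 5 →J2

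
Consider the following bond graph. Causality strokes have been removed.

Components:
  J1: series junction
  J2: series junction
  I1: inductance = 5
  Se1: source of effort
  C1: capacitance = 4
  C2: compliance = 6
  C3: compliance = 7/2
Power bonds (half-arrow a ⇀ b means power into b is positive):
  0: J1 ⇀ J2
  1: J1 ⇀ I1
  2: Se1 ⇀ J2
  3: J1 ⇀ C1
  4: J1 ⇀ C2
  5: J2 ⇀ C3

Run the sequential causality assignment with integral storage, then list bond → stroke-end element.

b2 |J2  (source Se1 imposes e)
b1 |I1  (I1 outputs flow p/I1)
b0 |J1  (common-f at J1 fixed by 1)
b3 |J1  (J1 flow already set via bond 1)
b4 |J1  (1-jn J1 has f-setter on 1)
b5 |J2  (J2 flow already set via bond 0)

#0 →J1
#1 →I1
#2 →J2
#3 →J1
#4 →J1
#5 →J2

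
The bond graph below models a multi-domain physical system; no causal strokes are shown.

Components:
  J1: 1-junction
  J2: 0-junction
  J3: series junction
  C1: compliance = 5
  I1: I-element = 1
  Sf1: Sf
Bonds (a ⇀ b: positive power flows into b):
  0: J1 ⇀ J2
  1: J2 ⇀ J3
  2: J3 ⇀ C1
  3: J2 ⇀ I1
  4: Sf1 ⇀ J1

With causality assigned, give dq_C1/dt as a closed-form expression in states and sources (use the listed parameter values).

b4 |Sf1  (source Sf1 imposes f)
b0 |J1  (J1 flow already set via bond 4)
b2 |J3  (C1: C, integral causality)
b1 |J2  (only one flow-in slot at J3)
b3 |I1  (J2 effort already set via bond 1)

dq_C1/dt = F_Sf1 - p_I1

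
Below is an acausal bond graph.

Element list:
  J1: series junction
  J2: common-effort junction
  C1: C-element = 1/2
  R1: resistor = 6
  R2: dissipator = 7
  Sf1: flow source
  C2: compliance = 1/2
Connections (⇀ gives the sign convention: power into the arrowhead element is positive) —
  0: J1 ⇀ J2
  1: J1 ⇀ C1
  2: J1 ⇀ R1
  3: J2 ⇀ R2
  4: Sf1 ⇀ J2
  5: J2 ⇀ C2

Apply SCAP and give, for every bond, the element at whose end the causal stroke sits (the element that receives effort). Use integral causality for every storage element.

bond 4 stroke→Sf1  (Sf1: flow source, stroke at near end)
bond 1 stroke→J1  (C1 integral (e out))
bond 5 stroke→J2  (C2 outputs effort q/C2)
bond 0 stroke→J1  (J2 effort already set via bond 5)
bond 3 stroke→R2  (0-jn J2 has e-setter on 5)
bond 2 stroke→R1  (J1 needs exactly one f-in)

β0 stroke at J1
β1 stroke at J1
β2 stroke at R1
β3 stroke at R2
β4 stroke at Sf1
β5 stroke at J2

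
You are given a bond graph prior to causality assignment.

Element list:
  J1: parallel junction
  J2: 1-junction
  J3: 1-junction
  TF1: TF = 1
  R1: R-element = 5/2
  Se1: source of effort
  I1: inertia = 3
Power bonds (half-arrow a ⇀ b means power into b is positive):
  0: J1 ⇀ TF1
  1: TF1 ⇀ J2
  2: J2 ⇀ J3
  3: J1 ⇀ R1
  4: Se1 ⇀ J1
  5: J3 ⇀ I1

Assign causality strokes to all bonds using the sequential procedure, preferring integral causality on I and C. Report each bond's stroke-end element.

β0 stroke→TF1
β1 stroke→J2
β2 stroke→J3
β3 stroke→R1
β4 stroke→J1
β5 stroke→I1

b4 stroke at J1  (Se1: effort source, stroke at far end)
b0 stroke at TF1  (J1: bond 4 brought effort, rest push out)
b3 stroke at R1  (0-jn J1 has e-setter on 4)
b1 stroke at J2  (TF1 one-in-one-out from 0)
b2 stroke at J3  (J2 needs exactly one f-in)
b5 stroke at I1  (J3 needs exactly one f-in)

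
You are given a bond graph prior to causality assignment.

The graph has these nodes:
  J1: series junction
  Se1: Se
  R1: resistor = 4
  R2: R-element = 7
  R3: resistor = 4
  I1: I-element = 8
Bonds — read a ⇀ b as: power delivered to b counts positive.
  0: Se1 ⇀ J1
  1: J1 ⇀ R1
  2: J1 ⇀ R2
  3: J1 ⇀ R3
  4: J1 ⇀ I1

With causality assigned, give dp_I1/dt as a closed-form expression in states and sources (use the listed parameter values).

dp_I1/dt = E_Se1 - 15*p_I1/8

bond 0 |J1  (source Se1 imposes e)
bond 4 |I1  (I1 outputs flow p/I1)
bond 1 |J1  (common-f at J1 fixed by 4)
bond 2 |J1  (J1: bond 4 brought flow, rest push out)
bond 3 |J1  (1-jn J1 has f-setter on 4)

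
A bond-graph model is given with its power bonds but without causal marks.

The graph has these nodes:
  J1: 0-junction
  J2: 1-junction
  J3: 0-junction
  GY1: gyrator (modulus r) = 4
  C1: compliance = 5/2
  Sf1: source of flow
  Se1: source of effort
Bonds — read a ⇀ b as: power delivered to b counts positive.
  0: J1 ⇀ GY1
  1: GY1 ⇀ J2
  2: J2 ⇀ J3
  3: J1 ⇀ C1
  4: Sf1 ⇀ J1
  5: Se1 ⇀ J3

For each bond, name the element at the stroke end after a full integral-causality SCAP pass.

β4 stroke at Sf1  (source Sf1 imposes f)
β5 stroke at J3  (source Se1 imposes e)
β2 stroke at J2  (0-jn J3 has e-setter on 5)
β1 stroke at GY1  (only one flow-in slot at J2)
β0 stroke at GY1  (GY1 both-in/both-out from 1)
β3 stroke at J1  (J1 needs exactly one e-in)

β0 stroke at GY1
β1 stroke at GY1
β2 stroke at J2
β3 stroke at J1
β4 stroke at Sf1
β5 stroke at J3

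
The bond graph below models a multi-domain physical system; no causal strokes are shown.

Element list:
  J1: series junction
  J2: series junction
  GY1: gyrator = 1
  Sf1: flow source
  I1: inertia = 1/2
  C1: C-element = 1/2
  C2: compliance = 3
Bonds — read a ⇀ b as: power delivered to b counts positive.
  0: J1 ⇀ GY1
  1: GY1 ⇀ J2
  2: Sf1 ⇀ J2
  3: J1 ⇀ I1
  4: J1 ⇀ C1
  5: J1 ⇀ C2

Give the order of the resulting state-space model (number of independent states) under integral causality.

3  (C1, C2, I1 all integral)

β2 |Sf1  (Sf1 fixes flow; stroke at Sf1)
β1 |J2  (1-jn J2 has f-setter on 2)
β0 |J1  (GY GY1: same side as bond 1)
β3 |I1  (prefer integral on I1)
β4 |J1  (J1: bond 3 brought flow, rest push out)
β5 |J1  (1-jn J1 has f-setter on 3)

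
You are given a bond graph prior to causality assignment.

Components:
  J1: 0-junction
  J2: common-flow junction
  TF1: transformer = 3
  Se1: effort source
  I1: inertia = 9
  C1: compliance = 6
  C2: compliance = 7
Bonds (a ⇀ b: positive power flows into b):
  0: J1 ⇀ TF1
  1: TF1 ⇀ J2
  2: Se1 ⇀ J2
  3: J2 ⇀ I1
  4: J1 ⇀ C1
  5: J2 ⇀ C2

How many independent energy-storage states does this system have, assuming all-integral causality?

b2 stroke at J2  (source Se1 imposes e)
b3 stroke at I1  (prefer integral on I1)
b1 stroke at J2  (J2: bond 3 brought flow, rest push out)
b5 stroke at J2  (J2: bond 3 brought flow, rest push out)
b0 stroke at TF1  (through TF1, causality passes straight; one stroke at TF1)
b4 stroke at J1  (only one effort-in slot at J1)

3  (C1, C2, I1 all integral)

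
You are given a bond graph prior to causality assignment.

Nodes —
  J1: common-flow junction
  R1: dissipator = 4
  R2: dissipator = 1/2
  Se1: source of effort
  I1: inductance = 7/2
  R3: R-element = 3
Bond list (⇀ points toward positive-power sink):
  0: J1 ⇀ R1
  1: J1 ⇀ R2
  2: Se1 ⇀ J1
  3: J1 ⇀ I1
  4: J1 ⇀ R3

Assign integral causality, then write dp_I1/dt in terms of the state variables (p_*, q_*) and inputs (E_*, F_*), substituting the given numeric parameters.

dp_I1/dt = E_Se1 - 15*p_I1/7

#2 stroke→J1  (Se1 (Se) sets effort on bond)
#3 stroke→I1  (I1 integral (f out))
#0 stroke→J1  (J1: bond 3 brought flow, rest push out)
#1 stroke→J1  (1-jn J1 has f-setter on 3)
#4 stroke→J1  (common-f at J1 fixed by 3)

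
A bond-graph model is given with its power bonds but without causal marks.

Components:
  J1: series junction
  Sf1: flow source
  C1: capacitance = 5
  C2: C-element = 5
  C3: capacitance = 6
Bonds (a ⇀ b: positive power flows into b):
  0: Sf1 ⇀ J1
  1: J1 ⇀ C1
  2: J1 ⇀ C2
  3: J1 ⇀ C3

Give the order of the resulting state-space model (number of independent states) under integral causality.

3  (C1, C2, C3 all integral)

bond 0 stroke→Sf1  (Sf1 fixes flow; stroke at Sf1)
bond 1 stroke→J1  (1-jn J1 has f-setter on 0)
bond 2 stroke→J1  (J1: bond 0 brought flow, rest push out)
bond 3 stroke→J1  (1-jn J1 has f-setter on 0)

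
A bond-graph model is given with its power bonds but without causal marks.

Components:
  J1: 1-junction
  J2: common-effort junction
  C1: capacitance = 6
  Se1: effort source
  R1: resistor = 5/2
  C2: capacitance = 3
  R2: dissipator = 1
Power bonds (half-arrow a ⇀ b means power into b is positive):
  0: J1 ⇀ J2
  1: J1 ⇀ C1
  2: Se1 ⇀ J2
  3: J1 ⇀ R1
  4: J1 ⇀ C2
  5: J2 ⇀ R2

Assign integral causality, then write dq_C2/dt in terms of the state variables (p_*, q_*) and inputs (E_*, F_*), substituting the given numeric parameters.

#2 stroke→J2  (Se1: effort source, stroke at far end)
#0 stroke→J1  (0-jn J2 has e-setter on 2)
#5 stroke→R2  (common-e at J2 fixed by 2)
#1 stroke→J1  (C1 integral (e out))
#4 stroke→J1  (prefer integral on C2)
#3 stroke→R1  (J1: last free bond brings flow in)

dq_C2/dt = -2*E_Se1/5 - q_C1/15 - 2*q_C2/15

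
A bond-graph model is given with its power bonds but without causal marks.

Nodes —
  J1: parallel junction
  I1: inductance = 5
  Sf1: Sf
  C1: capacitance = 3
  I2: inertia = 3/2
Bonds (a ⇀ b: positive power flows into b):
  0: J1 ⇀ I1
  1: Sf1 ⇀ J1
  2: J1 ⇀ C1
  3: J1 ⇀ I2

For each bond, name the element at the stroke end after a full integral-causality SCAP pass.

β0 stroke→I1
β1 stroke→Sf1
β2 stroke→J1
β3 stroke→I2

#1 stroke→Sf1  (Sf1 (Sf) sets flow on bond)
#0 stroke→I1  (I1 outputs flow p/I1)
#2 stroke→J1  (C1 integral (e out))
#3 stroke→I2  (J1 effort already set via bond 2)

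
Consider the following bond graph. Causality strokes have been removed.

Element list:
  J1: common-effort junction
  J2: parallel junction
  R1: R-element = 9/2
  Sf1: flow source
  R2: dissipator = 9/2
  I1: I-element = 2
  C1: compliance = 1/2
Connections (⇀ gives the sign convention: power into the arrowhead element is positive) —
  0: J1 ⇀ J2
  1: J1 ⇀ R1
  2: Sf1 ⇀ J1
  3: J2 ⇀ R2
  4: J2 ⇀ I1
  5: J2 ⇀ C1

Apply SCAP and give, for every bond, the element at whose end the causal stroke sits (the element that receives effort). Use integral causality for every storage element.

b0 stroke→J1
b1 stroke→R1
b2 stroke→Sf1
b3 stroke→R2
b4 stroke→I1
b5 stroke→J2

b2 |Sf1  (Sf1 fixes flow; stroke at Sf1)
b4 |I1  (I1 integral (f out))
b5 |J2  (C1: C, integral causality)
b0 |J1  (0-jn J2 has e-setter on 5)
b3 |R2  (0-jn J2 has e-setter on 5)
b1 |R1  (common-e at J1 fixed by 0)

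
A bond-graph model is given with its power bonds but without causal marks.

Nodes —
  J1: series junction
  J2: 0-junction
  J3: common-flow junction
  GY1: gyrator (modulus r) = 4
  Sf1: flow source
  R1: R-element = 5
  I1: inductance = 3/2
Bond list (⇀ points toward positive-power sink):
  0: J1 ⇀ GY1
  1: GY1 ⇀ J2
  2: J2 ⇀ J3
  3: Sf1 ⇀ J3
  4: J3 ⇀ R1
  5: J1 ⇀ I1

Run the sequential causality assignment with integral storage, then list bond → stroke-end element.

#3 |Sf1  (source Sf1 imposes f)
#2 |J3  (J3 flow already set via bond 3)
#4 |J3  (J3 flow already set via bond 3)
#1 |J2  (only one effort-in slot at J2)
#0 |J1  (GY GY1: same side as bond 1)
#5 |I1  (J1 needs exactly one f-in)

b0 stroke→J1
b1 stroke→J2
b2 stroke→J3
b3 stroke→Sf1
b4 stroke→J3
b5 stroke→I1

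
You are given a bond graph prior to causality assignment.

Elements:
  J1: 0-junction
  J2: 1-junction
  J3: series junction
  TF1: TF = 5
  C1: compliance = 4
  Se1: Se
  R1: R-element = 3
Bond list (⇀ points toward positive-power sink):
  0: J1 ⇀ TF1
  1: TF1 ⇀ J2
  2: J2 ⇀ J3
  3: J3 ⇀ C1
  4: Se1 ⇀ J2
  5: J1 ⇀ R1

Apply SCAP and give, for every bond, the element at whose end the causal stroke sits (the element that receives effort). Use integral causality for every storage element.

β4 stroke at J2  (Se1 fixes effort; stroke away)
β3 stroke at J3  (C1 outputs effort q/C1)
β2 stroke at J2  (J3 needs exactly one f-in)
β1 stroke at TF1  (only one flow-in slot at J2)
β0 stroke at J1  (through TF1, causality passes straight; one stroke at TF1)
β5 stroke at R1  (0-jn J1 has e-setter on 0)

bond 0 |J1
bond 1 |TF1
bond 2 |J2
bond 3 |J3
bond 4 |J2
bond 5 |R1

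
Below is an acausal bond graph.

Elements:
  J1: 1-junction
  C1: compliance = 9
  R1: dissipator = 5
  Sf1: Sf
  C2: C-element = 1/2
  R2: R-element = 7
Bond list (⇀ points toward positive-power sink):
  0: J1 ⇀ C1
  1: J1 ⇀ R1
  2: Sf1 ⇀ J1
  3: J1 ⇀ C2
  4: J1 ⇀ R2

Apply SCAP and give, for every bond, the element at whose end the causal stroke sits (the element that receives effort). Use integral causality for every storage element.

bond 0 →J1
bond 1 →J1
bond 2 →Sf1
bond 3 →J1
bond 4 →J1

b2 →Sf1  (Sf1: flow source, stroke at near end)
b0 →J1  (common-f at J1 fixed by 2)
b1 →J1  (J1 flow already set via bond 2)
b3 →J1  (1-jn J1 has f-setter on 2)
b4 →J1  (1-jn J1 has f-setter on 2)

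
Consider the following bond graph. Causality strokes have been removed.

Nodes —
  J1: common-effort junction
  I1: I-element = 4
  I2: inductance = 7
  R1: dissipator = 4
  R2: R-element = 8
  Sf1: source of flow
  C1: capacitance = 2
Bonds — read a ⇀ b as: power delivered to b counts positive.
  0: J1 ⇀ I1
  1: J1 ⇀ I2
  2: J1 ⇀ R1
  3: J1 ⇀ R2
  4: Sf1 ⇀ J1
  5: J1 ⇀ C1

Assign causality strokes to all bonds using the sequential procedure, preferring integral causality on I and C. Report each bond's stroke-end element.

b0 stroke→I1
b1 stroke→I2
b2 stroke→R1
b3 stroke→R2
b4 stroke→Sf1
b5 stroke→J1

b4 |Sf1  (Sf1 (Sf) sets flow on bond)
b0 |I1  (I1: I, integral causality)
b1 |I2  (I2 outputs flow p/I2)
b5 |J1  (C1 integral (e out))
b2 |R1  (common-e at J1 fixed by 5)
b3 |R2  (J1 effort already set via bond 5)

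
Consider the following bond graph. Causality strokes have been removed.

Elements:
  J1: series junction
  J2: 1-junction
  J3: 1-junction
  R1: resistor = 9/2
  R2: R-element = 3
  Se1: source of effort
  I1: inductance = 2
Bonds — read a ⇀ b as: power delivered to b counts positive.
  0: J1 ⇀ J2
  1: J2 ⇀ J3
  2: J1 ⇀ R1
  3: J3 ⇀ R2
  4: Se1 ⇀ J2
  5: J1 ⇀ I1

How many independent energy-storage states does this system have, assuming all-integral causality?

1  (I1 all integral)

b4 stroke→J2  (Se1 fixes effort; stroke away)
b5 stroke→I1  (prefer integral on I1)
b0 stroke→J1  (1-jn J1 has f-setter on 5)
b2 stroke→J1  (1-jn J1 has f-setter on 5)
b1 stroke→J2  (J2 flow already set via bond 0)
b3 stroke→J3  (J3 flow already set via bond 1)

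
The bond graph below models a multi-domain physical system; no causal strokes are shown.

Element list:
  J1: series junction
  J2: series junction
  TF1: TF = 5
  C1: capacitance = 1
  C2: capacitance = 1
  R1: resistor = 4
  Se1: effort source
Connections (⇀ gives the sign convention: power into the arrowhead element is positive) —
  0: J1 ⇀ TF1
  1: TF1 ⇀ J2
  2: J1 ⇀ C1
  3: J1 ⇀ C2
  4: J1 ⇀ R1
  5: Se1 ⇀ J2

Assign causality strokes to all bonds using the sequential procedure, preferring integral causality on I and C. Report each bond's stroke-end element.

bond 0 stroke→J1
bond 1 stroke→TF1
bond 2 stroke→J1
bond 3 stroke→J1
bond 4 stroke→R1
bond 5 stroke→J2

β5 stroke→J2  (source Se1 imposes e)
β1 stroke→TF1  (closing 1-jn rule on J2)
β0 stroke→J1  (TF1 one-in-one-out from 1)
β2 stroke→J1  (prefer integral on C1)
β3 stroke→J1  (C2 integral (e out))
β4 stroke→R1  (only one flow-in slot at J1)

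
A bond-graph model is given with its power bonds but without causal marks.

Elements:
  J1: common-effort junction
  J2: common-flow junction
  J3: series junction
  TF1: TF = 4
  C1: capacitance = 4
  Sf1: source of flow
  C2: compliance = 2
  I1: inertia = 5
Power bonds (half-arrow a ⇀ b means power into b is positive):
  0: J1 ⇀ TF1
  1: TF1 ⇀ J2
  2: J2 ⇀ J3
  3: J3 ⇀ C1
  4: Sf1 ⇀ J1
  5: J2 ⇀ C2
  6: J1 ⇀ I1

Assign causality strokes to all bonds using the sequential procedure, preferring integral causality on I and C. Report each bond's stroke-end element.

β0 |J1
β1 |TF1
β2 |J2
β3 |J3
β4 |Sf1
β5 |J2
β6 |I1

bond 4 stroke→Sf1  (Sf1 (Sf) sets flow on bond)
bond 3 stroke→J3  (C1: C, integral causality)
bond 2 stroke→J2  (J3: last free bond brings flow in)
bond 5 stroke→J2  (C2: C, integral causality)
bond 1 stroke→TF1  (J2: last free bond brings flow in)
bond 0 stroke→J1  (through TF1, causality passes straight; one stroke at TF1)
bond 6 stroke→I1  (common-e at J1 fixed by 0)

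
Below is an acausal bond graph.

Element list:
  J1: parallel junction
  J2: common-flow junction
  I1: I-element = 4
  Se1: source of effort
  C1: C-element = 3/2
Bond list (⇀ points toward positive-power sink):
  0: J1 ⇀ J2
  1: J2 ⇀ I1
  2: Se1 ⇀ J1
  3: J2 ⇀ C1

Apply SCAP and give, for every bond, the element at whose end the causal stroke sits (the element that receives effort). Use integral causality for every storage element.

#0 stroke→J2
#1 stroke→I1
#2 stroke→J1
#3 stroke→J2

β2 stroke at J1  (Se1: effort source, stroke at far end)
β0 stroke at J2  (0-jn J1 has e-setter on 2)
β1 stroke at I1  (I1 integral (f out))
β3 stroke at J2  (common-f at J2 fixed by 1)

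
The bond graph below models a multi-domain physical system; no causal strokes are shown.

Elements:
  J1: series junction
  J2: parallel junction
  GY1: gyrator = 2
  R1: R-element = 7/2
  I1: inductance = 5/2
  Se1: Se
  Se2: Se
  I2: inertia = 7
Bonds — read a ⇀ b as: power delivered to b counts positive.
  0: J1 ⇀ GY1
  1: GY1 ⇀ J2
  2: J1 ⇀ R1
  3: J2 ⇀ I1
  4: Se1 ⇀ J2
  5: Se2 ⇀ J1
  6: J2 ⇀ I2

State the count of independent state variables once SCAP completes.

b4 stroke at J2  (Se1: effort source, stroke at far end)
b5 stroke at J1  (Se2 fixes effort; stroke away)
b1 stroke at GY1  (J2 effort already set via bond 4)
b3 stroke at I1  (0-jn J2 has e-setter on 4)
b6 stroke at I2  (J2: bond 4 brought effort, rest push out)
b0 stroke at GY1  (through GY1, causality inverts; strokes same side of GY1)
b2 stroke at J1  (1-jn J1 has f-setter on 0)

2  (I1, I2 all integral)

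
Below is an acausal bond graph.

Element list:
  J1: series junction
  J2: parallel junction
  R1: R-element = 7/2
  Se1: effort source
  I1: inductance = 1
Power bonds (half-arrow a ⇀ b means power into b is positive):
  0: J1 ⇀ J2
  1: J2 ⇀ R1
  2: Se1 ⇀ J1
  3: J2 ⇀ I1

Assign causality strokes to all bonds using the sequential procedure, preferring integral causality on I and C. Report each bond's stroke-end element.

β2 stroke→J1  (source Se1 imposes e)
β0 stroke→J2  (only one flow-in slot at J1)
β1 stroke→R1  (0-jn J2 has e-setter on 0)
β3 stroke→I1  (J2 effort already set via bond 0)

bond 0 →J2
bond 1 →R1
bond 2 →J1
bond 3 →I1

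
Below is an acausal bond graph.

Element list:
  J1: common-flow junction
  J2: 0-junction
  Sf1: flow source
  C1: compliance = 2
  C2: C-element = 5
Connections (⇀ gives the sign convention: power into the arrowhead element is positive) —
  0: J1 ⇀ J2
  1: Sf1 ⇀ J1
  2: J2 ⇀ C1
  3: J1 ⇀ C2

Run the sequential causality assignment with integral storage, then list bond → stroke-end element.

bond 0 |J1
bond 1 |Sf1
bond 2 |J2
bond 3 |J1

β1 →Sf1  (Sf1: flow source, stroke at near end)
β0 →J1  (common-f at J1 fixed by 1)
β3 →J1  (J1: bond 1 brought flow, rest push out)
β2 →J2  (only one effort-in slot at J2)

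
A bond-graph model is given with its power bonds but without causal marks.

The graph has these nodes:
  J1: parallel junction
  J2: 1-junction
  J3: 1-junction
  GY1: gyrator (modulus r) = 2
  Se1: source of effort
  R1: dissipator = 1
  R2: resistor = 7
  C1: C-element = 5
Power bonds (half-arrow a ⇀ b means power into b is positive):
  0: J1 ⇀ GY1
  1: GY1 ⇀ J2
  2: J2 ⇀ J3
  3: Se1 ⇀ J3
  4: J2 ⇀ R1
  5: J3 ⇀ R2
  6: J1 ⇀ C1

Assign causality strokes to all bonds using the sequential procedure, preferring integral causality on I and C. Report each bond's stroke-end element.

bond 3 stroke at J3  (Se1 (Se) sets effort on bond)
bond 6 stroke at J1  (C1: C, integral causality)
bond 0 stroke at GY1  (common-e at J1 fixed by 6)
bond 1 stroke at GY1  (GY1: gyrator matches bond 0)
bond 2 stroke at J2  (J2: bond 1 brought flow, rest push out)
bond 4 stroke at J2  (common-f at J2 fixed by 1)
bond 5 stroke at J3  (1-jn J3 has f-setter on 2)

bond 0 stroke→GY1
bond 1 stroke→GY1
bond 2 stroke→J2
bond 3 stroke→J3
bond 4 stroke→J2
bond 5 stroke→J3
bond 6 stroke→J1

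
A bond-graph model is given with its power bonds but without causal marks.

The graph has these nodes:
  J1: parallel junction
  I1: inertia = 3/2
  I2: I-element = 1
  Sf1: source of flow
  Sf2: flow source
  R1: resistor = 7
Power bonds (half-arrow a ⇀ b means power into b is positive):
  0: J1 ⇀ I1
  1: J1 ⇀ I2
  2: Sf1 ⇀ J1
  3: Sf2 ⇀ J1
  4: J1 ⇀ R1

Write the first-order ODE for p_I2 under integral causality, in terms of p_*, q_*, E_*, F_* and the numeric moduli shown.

dp_I2/dt = 7*F_Sf1 + 7*F_Sf2 - 14*p_I1/3 - 7*p_I2

bond 2 stroke at Sf1  (Sf1 fixes flow; stroke at Sf1)
bond 3 stroke at Sf2  (Sf2 (Sf) sets flow on bond)
bond 0 stroke at I1  (I1 outputs flow p/I1)
bond 1 stroke at I2  (I2: I, integral causality)
bond 4 stroke at J1  (J1: last free bond brings effort in)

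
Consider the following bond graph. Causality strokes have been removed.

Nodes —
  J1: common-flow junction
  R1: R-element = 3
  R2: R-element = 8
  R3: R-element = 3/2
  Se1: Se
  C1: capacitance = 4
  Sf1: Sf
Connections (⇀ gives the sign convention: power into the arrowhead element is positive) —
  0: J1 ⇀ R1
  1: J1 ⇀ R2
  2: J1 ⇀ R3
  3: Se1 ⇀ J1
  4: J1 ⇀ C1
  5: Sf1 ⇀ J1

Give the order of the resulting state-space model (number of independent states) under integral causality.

1  (C1 all integral)

#3 stroke at J1  (Se1 (Se) sets effort on bond)
#5 stroke at Sf1  (Sf1: flow source, stroke at near end)
#0 stroke at J1  (J1: bond 5 brought flow, rest push out)
#1 stroke at J1  (1-jn J1 has f-setter on 5)
#2 stroke at J1  (common-f at J1 fixed by 5)
#4 stroke at J1  (J1 flow already set via bond 5)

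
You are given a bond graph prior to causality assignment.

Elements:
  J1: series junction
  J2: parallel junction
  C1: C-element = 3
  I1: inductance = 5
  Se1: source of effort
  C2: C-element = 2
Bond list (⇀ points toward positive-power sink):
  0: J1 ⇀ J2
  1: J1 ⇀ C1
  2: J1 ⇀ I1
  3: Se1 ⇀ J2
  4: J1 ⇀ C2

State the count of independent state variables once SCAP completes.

3  (C1, C2, I1 all integral)

β3 stroke at J2  (Se1: effort source, stroke at far end)
β0 stroke at J1  (common-e at J2 fixed by 3)
β1 stroke at J1  (C1 outputs effort q/C1)
β2 stroke at I1  (I1 outputs flow p/I1)
β4 stroke at J1  (J1: bond 2 brought flow, rest push out)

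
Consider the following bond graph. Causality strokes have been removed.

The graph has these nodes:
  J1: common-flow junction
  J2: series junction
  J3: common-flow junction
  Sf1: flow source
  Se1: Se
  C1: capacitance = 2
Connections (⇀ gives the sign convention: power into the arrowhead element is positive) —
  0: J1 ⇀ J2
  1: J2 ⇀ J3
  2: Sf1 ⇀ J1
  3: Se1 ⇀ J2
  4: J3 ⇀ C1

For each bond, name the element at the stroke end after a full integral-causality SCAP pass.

b2 stroke at Sf1  (Sf1 (Sf) sets flow on bond)
b3 stroke at J2  (Se1: effort source, stroke at far end)
b0 stroke at J1  (J1 flow already set via bond 2)
b1 stroke at J2  (J2: bond 0 brought flow, rest push out)
b4 stroke at J3  (J3: bond 1 brought flow, rest push out)

#0 →J1
#1 →J2
#2 →Sf1
#3 →J2
#4 →J3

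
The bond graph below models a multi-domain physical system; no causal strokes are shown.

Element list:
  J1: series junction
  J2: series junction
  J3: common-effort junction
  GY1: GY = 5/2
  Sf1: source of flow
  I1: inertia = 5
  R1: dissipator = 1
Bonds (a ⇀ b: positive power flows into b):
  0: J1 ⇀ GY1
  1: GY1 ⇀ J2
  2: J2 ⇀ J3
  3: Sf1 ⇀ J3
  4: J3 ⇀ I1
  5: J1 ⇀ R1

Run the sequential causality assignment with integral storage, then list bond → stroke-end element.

#0 stroke at J1
#1 stroke at J2
#2 stroke at J3
#3 stroke at Sf1
#4 stroke at I1
#5 stroke at R1

#3 stroke at Sf1  (Sf1 fixes flow; stroke at Sf1)
#4 stroke at I1  (I1: I, integral causality)
#2 stroke at J3  (J3: last free bond brings effort in)
#1 stroke at J2  (J2: bond 2 brought flow, rest push out)
#0 stroke at J1  (GY GY1: same side as bond 1)
#5 stroke at R1  (J1: last free bond brings flow in)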